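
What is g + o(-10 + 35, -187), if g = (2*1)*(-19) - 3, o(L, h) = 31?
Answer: -10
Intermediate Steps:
g = -41 (g = 2*(-19) - 3 = -38 - 3 = -41)
g + o(-10 + 35, -187) = -41 + 31 = -10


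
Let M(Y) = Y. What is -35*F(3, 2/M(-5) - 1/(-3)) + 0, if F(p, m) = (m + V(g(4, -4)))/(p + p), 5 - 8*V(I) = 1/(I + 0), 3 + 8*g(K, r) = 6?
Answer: -21/16 ≈ -1.3125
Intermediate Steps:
g(K, r) = 3/8 (g(K, r) = -3/8 + (1/8)*6 = -3/8 + 3/4 = 3/8)
V(I) = 5/8 - 1/(8*I) (V(I) = 5/8 - 1/(8*(I + 0)) = 5/8 - 1/(8*I))
F(p, m) = (7/24 + m)/(2*p) (F(p, m) = (m + (-1 + 5*(3/8))/(8*(3/8)))/(p + p) = (m + (1/8)*(8/3)*(-1 + 15/8))/((2*p)) = (m + (1/8)*(8/3)*(7/8))*(1/(2*p)) = (m + 7/24)*(1/(2*p)) = (7/24 + m)*(1/(2*p)) = (7/24 + m)/(2*p))
-35*F(3, 2/M(-5) - 1/(-3)) + 0 = -35*(7 + 24*(2/(-5) - 1/(-3)))/(48*3) + 0 = -35*(7 + 24*(2*(-1/5) - 1*(-1/3)))/(48*3) + 0 = -35*(7 + 24*(-2/5 + 1/3))/(48*3) + 0 = -35*(7 + 24*(-1/15))/(48*3) + 0 = -35*(7 - 8/5)/(48*3) + 0 = -35*27/(48*3*5) + 0 = -35*3/80 + 0 = -21/16 + 0 = -21/16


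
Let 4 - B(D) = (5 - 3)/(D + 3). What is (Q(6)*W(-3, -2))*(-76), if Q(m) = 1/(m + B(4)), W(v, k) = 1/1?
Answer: -133/17 ≈ -7.8235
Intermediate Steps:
B(D) = 4 - 2/(3 + D) (B(D) = 4 - (5 - 3)/(D + 3) = 4 - 2/(3 + D))
W(v, k) = 1
Q(m) = 1/(26/7 + m) (Q(m) = 1/(m + 2*(5 + 2*4)/(3 + 4)) = 1/(m + 2*(5 + 8)/7) = 1/(m + 2*(1/7)*13) = 1/(m + 26/7) = 1/(26/7 + m))
(Q(6)*W(-3, -2))*(-76) = ((7/(26 + 7*6))*1)*(-76) = ((7/(26 + 42))*1)*(-76) = ((7/68)*1)*(-76) = (7/68)*(-76) = -133/17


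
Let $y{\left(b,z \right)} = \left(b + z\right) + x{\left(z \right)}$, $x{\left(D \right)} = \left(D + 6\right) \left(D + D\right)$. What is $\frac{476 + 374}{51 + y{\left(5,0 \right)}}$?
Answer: $\frac{425}{28} \approx 15.179$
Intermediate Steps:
$x{\left(D \right)} = 2 D \left(6 + D\right)$ ($x{\left(D \right)} = \left(6 + D\right) 2 D = 2 D \left(6 + D\right)$)
$y{\left(b,z \right)} = b + z + 2 z \left(6 + z\right)$ ($y{\left(b,z \right)} = \left(b + z\right) + 2 z \left(6 + z\right) = b + z + 2 z \left(6 + z\right)$)
$\frac{476 + 374}{51 + y{\left(5,0 \right)}} = \frac{476 + 374}{51 + \left(5 + 0 + 2 \cdot 0 \left(6 + 0\right)\right)} = \frac{850}{51 + \left(5 + 0 + 2 \cdot 0 \cdot 6\right)} = \frac{850}{51 + \left(5 + 0 + 0\right)} = \frac{850}{51 + 5} = \frac{850}{56} = 850 \cdot \frac{1}{56} = \frac{425}{28}$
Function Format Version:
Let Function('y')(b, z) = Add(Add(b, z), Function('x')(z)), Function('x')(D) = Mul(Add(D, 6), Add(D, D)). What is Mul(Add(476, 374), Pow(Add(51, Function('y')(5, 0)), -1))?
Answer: Rational(425, 28) ≈ 15.179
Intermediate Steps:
Function('x')(D) = Mul(2, D, Add(6, D)) (Function('x')(D) = Mul(Add(6, D), Mul(2, D)) = Mul(2, D, Add(6, D)))
Function('y')(b, z) = Add(b, z, Mul(2, z, Add(6, z))) (Function('y')(b, z) = Add(Add(b, z), Mul(2, z, Add(6, z))) = Add(b, z, Mul(2, z, Add(6, z))))
Mul(Add(476, 374), Pow(Add(51, Function('y')(5, 0)), -1)) = Mul(Add(476, 374), Pow(Add(51, Add(5, 0, Mul(2, 0, Add(6, 0)))), -1)) = Mul(850, Pow(Add(51, Add(5, 0, Mul(2, 0, 6))), -1)) = Mul(850, Pow(Add(51, Add(5, 0, 0)), -1)) = Mul(850, Pow(Add(51, 5), -1)) = Mul(850, Pow(56, -1)) = Mul(850, Rational(1, 56)) = Rational(425, 28)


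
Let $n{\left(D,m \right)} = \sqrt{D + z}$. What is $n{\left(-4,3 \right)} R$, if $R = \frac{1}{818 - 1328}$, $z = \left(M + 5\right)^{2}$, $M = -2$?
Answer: $- \frac{\sqrt{5}}{510} \approx -0.0043844$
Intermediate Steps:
$z = 9$ ($z = \left(-2 + 5\right)^{2} = 3^{2} = 9$)
$n{\left(D,m \right)} = \sqrt{9 + D}$ ($n{\left(D,m \right)} = \sqrt{D + 9} = \sqrt{9 + D}$)
$R = - \frac{1}{510}$ ($R = \frac{1}{-510} = - \frac{1}{510} \approx -0.0019608$)
$n{\left(-4,3 \right)} R = \sqrt{9 - 4} \left(- \frac{1}{510}\right) = \sqrt{5} \left(- \frac{1}{510}\right) = - \frac{\sqrt{5}}{510}$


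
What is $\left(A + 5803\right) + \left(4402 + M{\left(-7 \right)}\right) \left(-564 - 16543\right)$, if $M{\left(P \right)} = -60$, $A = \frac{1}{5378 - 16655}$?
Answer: $- \frac{837574264108}{11277} \approx -7.4273 \cdot 10^{7}$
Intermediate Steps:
$A = - \frac{1}{11277}$ ($A = \frac{1}{-11277} = - \frac{1}{11277} \approx -8.8676 \cdot 10^{-5}$)
$\left(A + 5803\right) + \left(4402 + M{\left(-7 \right)}\right) \left(-564 - 16543\right) = \left(- \frac{1}{11277} + 5803\right) + \left(4402 - 60\right) \left(-564 - 16543\right) = \frac{65440430}{11277} + 4342 \left(-17107\right) = \frac{65440430}{11277} - 74278594 = - \frac{837574264108}{11277}$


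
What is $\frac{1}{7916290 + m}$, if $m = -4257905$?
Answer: $\frac{1}{3658385} \approx 2.7334 \cdot 10^{-7}$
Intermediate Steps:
$\frac{1}{7916290 + m} = \frac{1}{7916290 - 4257905} = \frac{1}{3658385}$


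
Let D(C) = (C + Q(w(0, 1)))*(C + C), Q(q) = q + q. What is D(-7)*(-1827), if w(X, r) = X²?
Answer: -179046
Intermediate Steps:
Q(q) = 2*q
D(C) = 2*C² (D(C) = (C + 2*0²)*(C + C) = (C + 2*0)*(2*C) = (C + 0)*(2*C) = C*(2*C) = 2*C²)
D(-7)*(-1827) = (2*(-7)²)*(-1827) = (2*49)*(-1827) = 98*(-1827) = -179046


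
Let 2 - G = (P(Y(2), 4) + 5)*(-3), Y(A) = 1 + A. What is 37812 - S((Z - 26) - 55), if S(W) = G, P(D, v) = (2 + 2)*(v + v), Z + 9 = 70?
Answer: 37699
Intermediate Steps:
Z = 61 (Z = -9 + 70 = 61)
P(D, v) = 8*v (P(D, v) = 4*(2*v) = 8*v)
G = 113 (G = 2 - (8*4 + 5)*(-3) = 2 - (32 + 5)*(-3) = 2 - 37*(-3) = 2 - 1*(-111) = 2 + 111 = 113)
S(W) = 113
37812 - S((Z - 26) - 55) = 37812 - 1*113 = 37812 - 113 = 37699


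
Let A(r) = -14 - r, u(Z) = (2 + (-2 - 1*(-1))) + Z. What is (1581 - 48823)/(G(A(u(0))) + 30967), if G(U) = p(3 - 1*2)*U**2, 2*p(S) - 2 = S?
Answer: -94484/62609 ≈ -1.5091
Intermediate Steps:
u(Z) = 1 + Z (u(Z) = (2 + (-2 + 1)) + Z = (2 - 1) + Z = 1 + Z)
p(S) = 1 + S/2
G(U) = 3*U**2/2 (G(U) = (1 + (3 - 1*2)/2)*U**2 = (1 + (3 - 2)/2)*U**2 = (1 + (1/2)*1)*U**2 = (1 + 1/2)*U**2 = 3*U**2/2)
(1581 - 48823)/(G(A(u(0))) + 30967) = (1581 - 48823)/(3*(-14 - (1 + 0))**2/2 + 30967) = -47242/(3*(-14 - 1*1)**2/2 + 30967) = -47242/(3*(-14 - 1)**2/2 + 30967) = -47242/((3/2)*(-15)**2 + 30967) = -47242/((3/2)*225 + 30967) = -47242/(675/2 + 30967) = -47242/62609/2 = -47242*2/62609 = -94484/62609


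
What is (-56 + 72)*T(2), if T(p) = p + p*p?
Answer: 96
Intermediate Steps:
T(p) = p + p²
(-56 + 72)*T(2) = (-56 + 72)*(2*(1 + 2)) = 16*(2*3) = 16*6 = 96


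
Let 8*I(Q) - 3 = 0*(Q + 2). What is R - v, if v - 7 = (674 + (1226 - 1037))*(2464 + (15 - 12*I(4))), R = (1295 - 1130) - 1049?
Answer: -4272769/2 ≈ -2.1364e+6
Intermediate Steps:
I(Q) = 3/8 (I(Q) = 3/8 + (0*(Q + 2))/8 = 3/8 + (0*(2 + Q))/8 = 3/8 + (1/8)*0 = 3/8 + 0 = 3/8)
R = -884 (R = 165 - 1049 = -884)
v = 4271001/2 (v = 7 + (674 + (1226 - 1037))*(2464 + (15 - 12*3/8)) = 7 + (674 + 189)*(2464 + (15 - 9/2)) = 7 + 863*(2464 + 21/2) = 7 + 863*(4949/2) = 7 + 4270987/2 = 4271001/2 ≈ 2.1355e+6)
R - v = -884 - 1*4271001/2 = -884 - 4271001/2 = -4272769/2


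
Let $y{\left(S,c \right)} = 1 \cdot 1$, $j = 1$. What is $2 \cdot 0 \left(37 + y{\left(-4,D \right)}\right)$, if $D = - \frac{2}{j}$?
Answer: $0$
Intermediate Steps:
$D = -2$ ($D = - \frac{2}{1} = \left(-2\right) 1 = -2$)
$y{\left(S,c \right)} = 1$
$2 \cdot 0 \left(37 + y{\left(-4,D \right)}\right) = 2 \cdot 0 \left(37 + 1\right) = 0 \cdot 38 = 0$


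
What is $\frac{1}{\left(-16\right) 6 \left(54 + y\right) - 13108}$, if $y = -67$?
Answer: $- \frac{1}{11860} \approx -8.4317 \cdot 10^{-5}$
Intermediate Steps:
$\frac{1}{\left(-16\right) 6 \left(54 + y\right) - 13108} = \frac{1}{\left(-16\right) 6 \left(54 - 67\right) - 13108} = \frac{1}{\left(-96\right) \left(-13\right) - 13108} = \frac{1}{1248 - 13108} = \frac{1}{-11860} = - \frac{1}{11860}$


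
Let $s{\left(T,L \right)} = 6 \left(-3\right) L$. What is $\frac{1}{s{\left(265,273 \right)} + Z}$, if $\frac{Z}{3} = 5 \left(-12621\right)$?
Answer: $- \frac{1}{194229} \approx -5.1486 \cdot 10^{-6}$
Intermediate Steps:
$s{\left(T,L \right)} = - 18 L$
$Z = -189315$ ($Z = 3 \cdot 5 \left(-12621\right) = 3 \left(-63105\right) = -189315$)
$\frac{1}{s{\left(265,273 \right)} + Z} = \frac{1}{\left(-18\right) 273 - 189315} = \frac{1}{-4914 - 189315} = \frac{1}{-194229} = - \frac{1}{194229}$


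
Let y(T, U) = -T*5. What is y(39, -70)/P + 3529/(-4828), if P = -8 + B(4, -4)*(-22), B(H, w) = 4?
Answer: 50223/38624 ≈ 1.3003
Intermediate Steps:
y(T, U) = -5*T
P = -96 (P = -8 + 4*(-22) = -8 - 88 = -96)
y(39, -70)/P + 3529/(-4828) = -5*39/(-96) + 3529/(-4828) = -195*(-1/96) + 3529*(-1/4828) = 65/32 - 3529/4828 = 50223/38624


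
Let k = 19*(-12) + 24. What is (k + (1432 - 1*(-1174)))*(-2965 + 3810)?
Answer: 2029690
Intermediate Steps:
k = -204 (k = -228 + 24 = -204)
(k + (1432 - 1*(-1174)))*(-2965 + 3810) = (-204 + (1432 - 1*(-1174)))*(-2965 + 3810) = (-204 + (1432 + 1174))*845 = (-204 + 2606)*845 = 2402*845 = 2029690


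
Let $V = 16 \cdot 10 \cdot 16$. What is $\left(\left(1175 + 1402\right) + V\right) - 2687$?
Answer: $2450$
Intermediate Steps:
$V = 2560$ ($V = 160 \cdot 16 = 2560$)
$\left(\left(1175 + 1402\right) + V\right) - 2687 = \left(\left(1175 + 1402\right) + 2560\right) - 2687 = \left(2577 + 2560\right) - 2687 = 5137 - 2687 = 2450$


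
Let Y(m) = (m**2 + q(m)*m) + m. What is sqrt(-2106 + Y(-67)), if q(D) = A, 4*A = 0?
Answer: 2*sqrt(579) ≈ 48.125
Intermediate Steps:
A = 0 (A = (1/4)*0 = 0)
q(D) = 0
Y(m) = m + m**2 (Y(m) = (m**2 + 0*m) + m = (m**2 + 0) + m = m**2 + m = m + m**2)
sqrt(-2106 + Y(-67)) = sqrt(-2106 - 67*(1 - 67)) = sqrt(-2106 - 67*(-66)) = sqrt(-2106 + 4422) = sqrt(2316) = 2*sqrt(579)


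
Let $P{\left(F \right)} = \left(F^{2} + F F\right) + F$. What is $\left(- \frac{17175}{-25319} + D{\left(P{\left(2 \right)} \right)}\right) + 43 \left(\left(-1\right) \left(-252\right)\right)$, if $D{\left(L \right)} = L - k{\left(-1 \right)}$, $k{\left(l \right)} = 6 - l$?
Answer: $\frac{274449816}{25319} \approx 10840.0$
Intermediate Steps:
$P{\left(F \right)} = F + 2 F^{2}$ ($P{\left(F \right)} = \left(F^{2} + F^{2}\right) + F = 2 F^{2} + F = F + 2 F^{2}$)
$D{\left(L \right)} = -7 + L$ ($D{\left(L \right)} = L - \left(6 - -1\right) = L - \left(6 + 1\right) = L - 7 = -7 + L$)
$\left(- \frac{17175}{-25319} + D{\left(P{\left(2 \right)} \right)}\right) + 43 \left(\left(-1\right) \left(-252\right)\right) = \left(- \frac{17175}{-25319} - \left(7 - 2 \left(1 + 2 \cdot 2\right)\right)\right) + 43 \left(\left(-1\right) \left(-252\right)\right) = \left(\left(-17175\right) \left(- \frac{1}{25319}\right) - \left(7 - 2 \left(1 + 4\right)\right)\right) + 43 \cdot 252 = \left(\frac{17175}{25319} + \left(-7 + 2 \cdot 5\right)\right) + 10836 = \left(\frac{17175}{25319} + \left(-7 + 10\right)\right) + 10836 = \left(\frac{17175}{25319} + 3\right) + 10836 = \frac{93132}{25319} + 10836 = \frac{274449816}{25319}$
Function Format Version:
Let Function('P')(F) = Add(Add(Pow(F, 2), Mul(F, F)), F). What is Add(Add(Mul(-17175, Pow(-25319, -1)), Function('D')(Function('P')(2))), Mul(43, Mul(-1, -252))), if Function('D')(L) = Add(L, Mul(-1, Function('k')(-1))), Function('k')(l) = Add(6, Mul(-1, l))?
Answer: Rational(274449816, 25319) ≈ 10840.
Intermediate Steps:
Function('P')(F) = Add(F, Mul(2, Pow(F, 2))) (Function('P')(F) = Add(Add(Pow(F, 2), Pow(F, 2)), F) = Add(Mul(2, Pow(F, 2)), F) = Add(F, Mul(2, Pow(F, 2))))
Function('D')(L) = Add(-7, L) (Function('D')(L) = Add(L, Mul(-1, Add(6, Mul(-1, -1)))) = Add(L, Mul(-1, Add(6, 1))) = Add(L, Mul(-1, 7)) = Add(L, -7) = Add(-7, L))
Add(Add(Mul(-17175, Pow(-25319, -1)), Function('D')(Function('P')(2))), Mul(43, Mul(-1, -252))) = Add(Add(Mul(-17175, Pow(-25319, -1)), Add(-7, Mul(2, Add(1, Mul(2, 2))))), Mul(43, Mul(-1, -252))) = Add(Add(Mul(-17175, Rational(-1, 25319)), Add(-7, Mul(2, Add(1, 4)))), Mul(43, 252)) = Add(Add(Rational(17175, 25319), Add(-7, Mul(2, 5))), 10836) = Add(Add(Rational(17175, 25319), Add(-7, 10)), 10836) = Add(Add(Rational(17175, 25319), 3), 10836) = Add(Rational(93132, 25319), 10836) = Rational(274449816, 25319)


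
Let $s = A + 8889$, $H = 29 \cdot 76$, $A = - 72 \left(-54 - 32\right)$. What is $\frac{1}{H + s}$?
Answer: $\frac{1}{17285} \approx 5.7854 \cdot 10^{-5}$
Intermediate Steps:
$A = 6192$ ($A = \left(-72\right) \left(-86\right) = 6192$)
$H = 2204$
$s = 15081$ ($s = 6192 + 8889 = 15081$)
$\frac{1}{H + s} = \frac{1}{2204 + 15081} = \frac{1}{17285}$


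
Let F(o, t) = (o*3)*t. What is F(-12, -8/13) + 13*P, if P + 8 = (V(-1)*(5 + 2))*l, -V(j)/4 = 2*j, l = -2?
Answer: -19992/13 ≈ -1537.8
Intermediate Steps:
V(j) = -8*j
F(o, t) = 3*o*t (F(o, t) = (3*o)*t = 3*o*t)
P = -120 (P = -8 + ((-8*(-1))*(5 + 2))*(-2) = -8 + (8*7)*(-2) = -8 + 56*(-2) = -8 - 112 = -120)
F(-12, -8/13) + 13*P = 3*(-12)*(-8/13) + 13*(-120) = 3*(-12)*(-8*1/13) - 1560 = 3*(-12)*(-8/13) - 1560 = 288/13 - 1560 = -19992/13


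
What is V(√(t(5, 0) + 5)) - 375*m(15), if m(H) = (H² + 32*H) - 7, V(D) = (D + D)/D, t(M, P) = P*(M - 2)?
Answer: -261748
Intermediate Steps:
t(M, P) = P*(-2 + M)
V(D) = 2 (V(D) = (2*D)/D = 2)
m(H) = -7 + H² + 32*H
V(√(t(5, 0) + 5)) - 375*m(15) = 2 - 375*(-7 + 15² + 32*15) = 2 - 375*(-7 + 225 + 480) = 2 - 375*698 = 2 - 261750 = -261748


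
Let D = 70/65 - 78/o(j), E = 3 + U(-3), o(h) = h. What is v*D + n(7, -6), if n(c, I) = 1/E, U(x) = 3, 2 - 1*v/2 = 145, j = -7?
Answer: -146777/42 ≈ -3494.7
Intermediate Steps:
v = -286 (v = 4 - 2*145 = 4 - 290 = -286)
E = 6 (E = 3 + 3 = 6)
D = 1112/91 (D = 70/65 - 78/(-7) = 70*(1/65) - 78*(-⅐) = 14/13 + 78/7 = 1112/91 ≈ 12.220)
n(c, I) = ⅙ (n(c, I) = 1/6 = ⅙)
v*D + n(7, -6) = -286*1112/91 + ⅙ = -24464/7 + ⅙ = -146777/42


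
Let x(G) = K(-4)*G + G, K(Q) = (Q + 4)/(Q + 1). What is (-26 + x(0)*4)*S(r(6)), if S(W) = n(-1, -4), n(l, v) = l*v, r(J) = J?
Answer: -104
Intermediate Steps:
K(Q) = (4 + Q)/(1 + Q)
S(W) = 4 (S(W) = -1*(-4) = 4)
x(G) = G (x(G) = ((4 - 4)/(1 - 4))*G + G = (0/(-3))*G + G = (-1/3*0)*G + G = 0*G + G = 0 + G = G)
(-26 + x(0)*4)*S(r(6)) = (-26 + 0*4)*4 = (-26 + 0)*4 = -26*4 = -104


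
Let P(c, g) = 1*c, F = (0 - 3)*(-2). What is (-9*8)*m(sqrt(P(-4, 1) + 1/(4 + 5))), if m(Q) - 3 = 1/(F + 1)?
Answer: -1584/7 ≈ -226.29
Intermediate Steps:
F = 6 (F = -3*(-2) = 6)
P(c, g) = c
m(Q) = 22/7 (m(Q) = 3 + 1/(6 + 1) = 3 + 1/7 = 22/7)
(-9*8)*m(sqrt(P(-4, 1) + 1/(4 + 5))) = -9*8*(22/7) = -72*22/7 = -1584/7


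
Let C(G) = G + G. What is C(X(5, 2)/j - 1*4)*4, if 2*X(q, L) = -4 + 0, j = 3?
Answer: -112/3 ≈ -37.333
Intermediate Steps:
X(q, L) = -2 (X(q, L) = (-4 + 0)/2 = (½)*(-4) = -2)
C(G) = 2*G
C(X(5, 2)/j - 1*4)*4 = (2*(-2/3 - 1*4))*4 = (2*(-2*⅓ - 4))*4 = (2*(-⅔ - 4))*4 = (2*(-14/3))*4 = -28/3*4 = -112/3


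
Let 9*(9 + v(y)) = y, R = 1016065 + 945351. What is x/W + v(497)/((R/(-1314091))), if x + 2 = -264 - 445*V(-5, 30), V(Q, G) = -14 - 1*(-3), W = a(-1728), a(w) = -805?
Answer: -65222168257/1776307365 ≈ -36.718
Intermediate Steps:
W = -805
V(Q, G) = -11 (V(Q, G) = -14 + 3 = -11)
R = 1961416
x = 4629 (x = -2 + (-264 - 445*(-11)) = -2 + (-264 + 4895) = -2 + 4631 = 4629)
v(y) = -9 + y/9
x/W + v(497)/((R/(-1314091))) = 4629/(-805) + (-9 + (1/9)*497)/((1961416/(-1314091))) = 4629*(-1/805) + (-9 + 497/9)/((1961416*(-1/1314091))) = -4629/805 + 416/(9*(-1961416/1314091)) = -4629/805 + (416/9)*(-1314091/1961416) = -4629/805 - 68332732/2206593 = -65222168257/1776307365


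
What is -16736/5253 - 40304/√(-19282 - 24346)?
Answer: -16736/5253 + 20152*I*√10907/10907 ≈ -3.186 + 192.96*I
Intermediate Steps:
-16736/5253 - 40304/√(-19282 - 24346) = -16736*1/5253 - 40304*(-I*√10907/21814) = -16736/5253 - 40304*(-I*√10907/21814) = -16736/5253 - (-20152)*I*√10907/10907 = -16736/5253 + 20152*I*√10907/10907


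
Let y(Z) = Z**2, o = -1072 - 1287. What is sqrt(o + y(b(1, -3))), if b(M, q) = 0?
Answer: I*sqrt(2359) ≈ 48.57*I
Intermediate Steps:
o = -2359
sqrt(o + y(b(1, -3))) = sqrt(-2359 + 0**2) = sqrt(-2359 + 0) = sqrt(-2359) = I*sqrt(2359)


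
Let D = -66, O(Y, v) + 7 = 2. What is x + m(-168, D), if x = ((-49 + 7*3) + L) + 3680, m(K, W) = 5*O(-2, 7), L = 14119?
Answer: 17746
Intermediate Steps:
O(Y, v) = -5 (O(Y, v) = -7 + 2 = -5)
m(K, W) = -25 (m(K, W) = 5*(-5) = -25)
x = 17771 (x = ((-49 + 7*3) + 14119) + 3680 = ((-49 + 21) + 14119) + 3680 = (-28 + 14119) + 3680 = 14091 + 3680 = 17771)
x + m(-168, D) = 17771 - 25 = 17746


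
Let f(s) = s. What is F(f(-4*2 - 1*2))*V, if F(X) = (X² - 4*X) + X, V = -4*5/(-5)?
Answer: 520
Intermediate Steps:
V = 4 (V = -20*(-⅕) = 4)
F(X) = X² - 3*X
F(f(-4*2 - 1*2))*V = ((-4*2 - 1*2)*(-3 + (-4*2 - 1*2)))*4 = ((-8 - 2)*(-3 + (-8 - 2)))*4 = -10*(-3 - 10)*4 = -10*(-13)*4 = 130*4 = 520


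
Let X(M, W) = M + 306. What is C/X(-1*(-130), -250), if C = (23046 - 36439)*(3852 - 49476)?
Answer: 152760558/109 ≈ 1.4015e+6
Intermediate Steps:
X(M, W) = 306 + M
C = 611042232 (C = -13393*(-45624) = 611042232)
C/X(-1*(-130), -250) = 611042232/(306 - 1*(-130)) = 611042232/(306 + 130) = 611042232/436 = 611042232*(1/436) = 152760558/109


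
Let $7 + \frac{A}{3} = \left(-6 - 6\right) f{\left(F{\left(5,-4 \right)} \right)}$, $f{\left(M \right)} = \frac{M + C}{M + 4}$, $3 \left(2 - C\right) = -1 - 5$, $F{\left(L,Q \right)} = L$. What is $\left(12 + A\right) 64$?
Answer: $-2880$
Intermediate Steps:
$C = 4$ ($C = 2 - \frac{-1 - 5}{3} = 2 - -2 = 2 + 2 = 4$)
$f{\left(M \right)} = 1$ ($f{\left(M \right)} = \frac{M + 4}{M + 4} = \frac{4 + M}{4 + M} = 1$)
$A = -57$ ($A = -21 + 3 \left(-6 - 6\right) 1 = -21 + 3 \left(\left(-12\right) 1\right) = -21 + 3 \left(-12\right) = -21 - 36 = -57$)
$\left(12 + A\right) 64 = \left(12 - 57\right) 64 = \left(-45\right) 64 = -2880$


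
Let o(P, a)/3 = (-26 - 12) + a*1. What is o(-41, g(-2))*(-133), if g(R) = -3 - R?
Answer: 15561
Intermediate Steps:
o(P, a) = -114 + 3*a (o(P, a) = 3*((-26 - 12) + a*1) = 3*(-38 + a) = -114 + 3*a)
o(-41, g(-2))*(-133) = (-114 + 3*(-3 - 1*(-2)))*(-133) = (-114 + 3*(-3 + 2))*(-133) = (-114 + 3*(-1))*(-133) = (-114 - 3)*(-133) = -117*(-133) = 15561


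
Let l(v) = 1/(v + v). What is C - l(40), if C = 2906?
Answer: 232479/80 ≈ 2906.0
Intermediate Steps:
l(v) = 1/(2*v)
C - l(40) = 2906 - 1/(2*40) = 2906 - 1*1/80 = 2906 - 1/80 = 232479/80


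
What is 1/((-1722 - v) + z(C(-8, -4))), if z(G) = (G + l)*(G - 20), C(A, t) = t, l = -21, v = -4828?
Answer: 1/3706 ≈ 0.00026983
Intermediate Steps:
z(G) = (-21 + G)*(-20 + G) (z(G) = (G - 21)*(G - 20) = (-21 + G)*(-20 + G))
1/((-1722 - v) + z(C(-8, -4))) = 1/((-1722 - 1*(-4828)) + (420 + (-4)² - 41*(-4))) = 1/((-1722 + 4828) + (420 + 16 + 164)) = 1/(3106 + 600) = 1/3706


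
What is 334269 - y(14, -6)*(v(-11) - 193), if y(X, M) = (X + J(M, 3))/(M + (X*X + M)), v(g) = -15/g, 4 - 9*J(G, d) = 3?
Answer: 1522327955/4554 ≈ 3.3428e+5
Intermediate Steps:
J(G, d) = ⅑ (J(G, d) = 4/9 - ⅑*3 = 4/9 - ⅓ = ⅑)
y(X, M) = (⅑ + X)/(X² + 2*M) (y(X, M) = (X + ⅑)/(M + (X*X + M)) = (⅑ + X)/(M + (X² + M)) = (⅑ + X)/(M + (M + X²)) = (⅑ + X)/(X² + 2*M))
334269 - y(14, -6)*(v(-11) - 193) = 334269 - (⅑ + 14)/(14² + 2*(-6))*(-15/(-11) - 193) = 334269 - (127/9)/(196 - 12)*(-15*(-1/11) - 193) = 334269 - (127/9)/184*(15/11 - 193) = 334269 - (1/184)*(127/9)*(-2108)/11 = 334269 - 127*(-2108)/(1656*11) = 334269 - 1*(-66929/4554) = 334269 + 66929/4554 = 1522327955/4554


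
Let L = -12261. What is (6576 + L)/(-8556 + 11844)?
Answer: -1895/1096 ≈ -1.7290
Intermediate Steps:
(6576 + L)/(-8556 + 11844) = (6576 - 12261)/(-8556 + 11844) = -5685/3288 = -5685*1/3288 = -1895/1096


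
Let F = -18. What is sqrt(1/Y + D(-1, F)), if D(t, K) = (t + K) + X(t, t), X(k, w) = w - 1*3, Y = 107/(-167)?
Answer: 6*I*sqrt(7811)/107 ≈ 4.9559*I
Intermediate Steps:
Y = -107/167 (Y = 107*(-1/167) = -107/167 ≈ -0.64072)
X(k, w) = -3 + w (X(k, w) = w - 3 = -3 + w)
D(t, K) = -3 + K + 2*t (D(t, K) = (t + K) + (-3 + t) = (K + t) + (-3 + t) = -3 + K + 2*t)
sqrt(1/Y + D(-1, F)) = sqrt(1/(-107/167) + (-3 - 18 + 2*(-1))) = sqrt(-167/107 + (-3 - 18 - 2)) = sqrt(-167/107 - 23) = sqrt(-2628/107) = 6*I*sqrt(7811)/107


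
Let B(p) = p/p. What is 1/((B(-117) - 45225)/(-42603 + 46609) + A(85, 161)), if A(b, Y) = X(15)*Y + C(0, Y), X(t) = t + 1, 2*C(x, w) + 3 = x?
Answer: 4006/10268223 ≈ 0.00039014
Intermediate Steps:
C(x, w) = -3/2 + x/2
B(p) = 1
X(t) = 1 + t
A(b, Y) = -3/2 + 16*Y (A(b, Y) = (1 + 15)*Y + (-3/2 + (1/2)*0) = 16*Y + (-3/2 + 0) = 16*Y - 3/2 = -3/2 + 16*Y)
1/((B(-117) - 45225)/(-42603 + 46609) + A(85, 161)) = 1/((1 - 45225)/(-42603 + 46609) + (-3/2 + 16*161)) = 1/(-45224/4006 + (-3/2 + 2576)) = 1/(-45224*1/4006 + 5149/2) = 1/(-22612/2003 + 5149/2) = 1/(10268223/4006) = 4006/10268223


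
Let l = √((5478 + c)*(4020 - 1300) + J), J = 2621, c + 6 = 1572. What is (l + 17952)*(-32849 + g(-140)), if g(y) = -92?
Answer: -591356832 - 32941*√19162301 ≈ -7.3556e+8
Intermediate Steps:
c = 1566 (c = -6 + 1572 = 1566)
l = √19162301 (l = √((5478 + 1566)*(4020 - 1300) + 2621) = √(7044*2720 + 2621) = √(19159680 + 2621) = √19162301 ≈ 4377.5)
(l + 17952)*(-32849 + g(-140)) = (√19162301 + 17952)*(-32849 - 92) = (17952 + √19162301)*(-32941) = -591356832 - 32941*√19162301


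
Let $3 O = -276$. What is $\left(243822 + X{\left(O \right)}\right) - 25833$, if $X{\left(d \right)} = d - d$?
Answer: $217989$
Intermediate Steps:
$O = -92$ ($O = \frac{1}{3} \left(-276\right) = -92$)
$X{\left(d \right)} = 0$
$\left(243822 + X{\left(O \right)}\right) - 25833 = \left(243822 + 0\right) - 25833 = 243822 - 25833 = 217989$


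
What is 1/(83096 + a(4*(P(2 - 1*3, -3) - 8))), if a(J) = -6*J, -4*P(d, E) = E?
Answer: 1/83270 ≈ 1.2009e-5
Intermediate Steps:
P(d, E) = -E/4
1/(83096 + a(4*(P(2 - 1*3, -3) - 8))) = 1/(83096 - 24*(-1/4*(-3) - 8)) = 1/(83096 - 24*(3/4 - 8)) = 1/(83096 - 24*(-29)/4) = 1/(83096 - 6*(-29)) = 1/(83096 + 174) = 1/83270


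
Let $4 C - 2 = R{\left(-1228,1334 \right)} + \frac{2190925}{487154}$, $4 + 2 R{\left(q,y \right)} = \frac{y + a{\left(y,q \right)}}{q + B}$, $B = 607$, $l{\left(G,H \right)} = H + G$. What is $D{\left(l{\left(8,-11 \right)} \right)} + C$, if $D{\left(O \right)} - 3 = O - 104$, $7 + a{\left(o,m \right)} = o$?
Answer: $- \frac{10428084143}{100840878} \approx -103.41$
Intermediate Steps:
$a{\left(o,m \right)} = -7 + o$
$l{\left(G,H \right)} = G + H$
$D{\left(O \right)} = -101 + O$ ($D{\left(O \right)} = 3 + \left(O - 104\right) = 3 + \left(-104 + O\right) = -101 + O$)
$R{\left(q,y \right)} = -2 + \frac{-7 + 2 y}{2 \left(607 + q\right)}$ ($R{\left(q,y \right)} = -2 + \frac{\left(y + \left(-7 + y\right)\right) \frac{1}{q + 607}}{2} = -2 + \frac{\left(-7 + 2 y\right) \frac{1}{607 + q}}{2} = -2 + \frac{\frac{1}{607 + q} \left(-7 + 2 y\right)}{2} = -2 + \frac{-7 + 2 y}{2 \left(607 + q\right)}$)
$C = \frac{59367169}{100840878}$ ($C = \frac{1}{2} + \frac{\frac{- \frac{2435}{2} + 1334 - -2456}{607 - 1228} + \frac{2190925}{487154}}{4} = \frac{1}{2} + \frac{\frac{- \frac{2435}{2} + 1334 + 2456}{-621} + 2190925 \cdot \frac{1}{487154}}{4} = \frac{1}{2} + \frac{\left(- \frac{1}{621}\right) \frac{5145}{2} + \frac{2190925}{487154}}{4} = \frac{1}{2} + \frac{- \frac{1715}{414} + \frac{2190925}{487154}}{4} = \frac{1}{2} + \frac{1}{4} \cdot \frac{17893460}{50420439} = \frac{1}{2} + \frac{4473365}{50420439} = \frac{59367169}{100840878} \approx 0.58872$)
$D{\left(l{\left(8,-11 \right)} \right)} + C = \left(-101 + \left(8 - 11\right)\right) + \frac{59367169}{100840878} = \left(-101 - 3\right) + \frac{59367169}{100840878} = -104 + \frac{59367169}{100840878} = - \frac{10428084143}{100840878}$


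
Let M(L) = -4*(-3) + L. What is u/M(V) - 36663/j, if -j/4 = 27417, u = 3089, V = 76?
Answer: 28499233/804232 ≈ 35.437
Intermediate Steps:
M(L) = 12 + L
j = -109668 (j = -4*27417 = -109668)
u/M(V) - 36663/j = 3089/(12 + 76) - 36663/(-109668) = 3089/88 - 36663*(-1/109668) = 3089*(1/88) + 12221/36556 = 3089/88 + 12221/36556 = 28499233/804232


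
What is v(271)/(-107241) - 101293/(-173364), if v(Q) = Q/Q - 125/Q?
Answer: 981261118993/1679452828068 ≈ 0.58427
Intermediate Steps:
v(Q) = 1 - 125/Q
v(271)/(-107241) - 101293/(-173364) = ((-125 + 271)/271)/(-107241) - 101293/(-173364) = ((1/271)*146)*(-1/107241) - 101293*(-1/173364) = (146/271)*(-1/107241) + 101293/173364 = -146/29062311 + 101293/173364 = 981261118993/1679452828068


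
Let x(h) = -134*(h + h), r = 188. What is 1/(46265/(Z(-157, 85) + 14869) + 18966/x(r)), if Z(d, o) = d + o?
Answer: 372766024/1025187929 ≈ 0.36361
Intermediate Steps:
x(h) = -268*h
1/(46265/(Z(-157, 85) + 14869) + 18966/x(r)) = 1/(46265/((-157 + 85) + 14869) + 18966/((-268*188))) = 1/(46265/(-72 + 14869) + 18966/(-50384)) = 1/(46265/14797 + 18966*(-1/50384)) = 1/(46265*(1/14797) - 9483/25192) = 1/(46265/14797 - 9483/25192) = 1/(1025187929/372766024) = 372766024/1025187929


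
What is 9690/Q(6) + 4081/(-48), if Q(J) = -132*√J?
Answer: -4081/48 - 1615*√6/132 ≈ -114.99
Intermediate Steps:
9690/Q(6) + 4081/(-48) = 9690/((-132*√6)) + 4081/(-48) = 9690*(-√6/792) + 4081*(-1/48) = -1615*√6/132 - 4081/48 = -4081/48 - 1615*√6/132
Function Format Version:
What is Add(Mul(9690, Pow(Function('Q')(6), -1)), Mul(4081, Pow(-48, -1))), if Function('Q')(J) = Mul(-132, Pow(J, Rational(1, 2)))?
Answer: Add(Rational(-4081, 48), Mul(Rational(-1615, 132), Pow(6, Rational(1, 2)))) ≈ -114.99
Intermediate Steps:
Add(Mul(9690, Pow(Function('Q')(6), -1)), Mul(4081, Pow(-48, -1))) = Add(Mul(9690, Pow(Mul(-132, Pow(6, Rational(1, 2))), -1)), Mul(4081, Pow(-48, -1))) = Add(Mul(9690, Mul(Rational(-1, 792), Pow(6, Rational(1, 2)))), Mul(4081, Rational(-1, 48))) = Add(Mul(Rational(-1615, 132), Pow(6, Rational(1, 2))), Rational(-4081, 48)) = Add(Rational(-4081, 48), Mul(Rational(-1615, 132), Pow(6, Rational(1, 2))))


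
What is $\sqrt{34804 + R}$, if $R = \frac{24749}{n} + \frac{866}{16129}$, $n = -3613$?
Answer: $\frac{\sqrt{7326350815387885}}{458851} \approx 186.54$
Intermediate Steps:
$R = - \frac{396047763}{58274077}$ ($R = \frac{24749}{-3613} + \frac{866}{16129} = 24749 \left(- \frac{1}{3613}\right) + 866 \cdot \frac{1}{16129} = - \frac{24749}{3613} + \frac{866}{16129} = - \frac{396047763}{58274077} \approx -6.7963$)
$\sqrt{34804 + R} = \sqrt{34804 - \frac{396047763}{58274077}} = \sqrt{\frac{2027774928145}{58274077}} = \frac{\sqrt{7326350815387885}}{458851}$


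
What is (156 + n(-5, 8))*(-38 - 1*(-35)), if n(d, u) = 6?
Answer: -486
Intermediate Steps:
(156 + n(-5, 8))*(-38 - 1*(-35)) = (156 + 6)*(-38 - 1*(-35)) = 162*(-38 + 35) = 162*(-3) = -486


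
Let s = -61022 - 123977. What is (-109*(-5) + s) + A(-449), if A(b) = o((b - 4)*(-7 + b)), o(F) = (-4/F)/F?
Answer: -1967678660137825/10667584656 ≈ -1.8445e+5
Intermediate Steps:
s = -184999
o(F) = -4/F**2
A(b) = -4/((-7 + b)**2*(-4 + b)**2) (A(b) = -4*1/((-7 + b)**2*(b - 4)**2) = -4*1/((-7 + b)**2*(-4 + b)**2) = -4/((-7 + b)**2*(-4 + b)**2))
(-109*(-5) + s) + A(-449) = (-109*(-5) - 184999) - 4/(28 + (-449)**2 - 11*(-449))**2 = (545 - 184999) - 4/(28 + 201601 + 4939)**2 = -184454 - 4/206568**2 = -184454 - 4*1/42670338624 = -184454 - 1/10667584656 = -1967678660137825/10667584656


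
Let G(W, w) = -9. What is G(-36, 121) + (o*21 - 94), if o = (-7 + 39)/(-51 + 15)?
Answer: -365/3 ≈ -121.67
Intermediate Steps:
o = -8/9 (o = 32/(-36) = 32*(-1/36) = -8/9 ≈ -0.88889)
G(-36, 121) + (o*21 - 94) = -9 + (-8/9*21 - 94) = -9 + (-56/3 - 94) = -9 - 338/3 = -365/3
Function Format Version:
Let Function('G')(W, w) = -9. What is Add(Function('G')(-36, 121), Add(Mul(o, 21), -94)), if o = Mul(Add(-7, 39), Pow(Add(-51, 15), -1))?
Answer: Rational(-365, 3) ≈ -121.67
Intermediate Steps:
o = Rational(-8, 9) (o = Mul(32, Pow(-36, -1)) = Mul(32, Rational(-1, 36)) = Rational(-8, 9) ≈ -0.88889)
Add(Function('G')(-36, 121), Add(Mul(o, 21), -94)) = Add(-9, Add(Mul(Rational(-8, 9), 21), -94)) = Add(-9, Add(Rational(-56, 3), -94)) = Add(-9, Rational(-338, 3)) = Rational(-365, 3)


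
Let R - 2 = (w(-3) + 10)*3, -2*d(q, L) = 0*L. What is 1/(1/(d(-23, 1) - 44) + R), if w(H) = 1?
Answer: 44/1539 ≈ 0.028590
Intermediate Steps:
d(q, L) = 0 (d(q, L) = -0*L = -½*0 = 0)
R = 35 (R = 2 + (1 + 10)*3 = 2 + 11*3 = 2 + 33 = 35)
1/(1/(d(-23, 1) - 44) + R) = 1/(1/(0 - 44) + 35) = 1/(1/(-44) + 35) = 1/(-1/44 + 35) = 1/(1539/44) = 44/1539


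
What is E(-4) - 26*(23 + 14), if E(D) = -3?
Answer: -965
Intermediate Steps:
E(-4) - 26*(23 + 14) = -3 - 26*(23 + 14) = -3 - 26*37 = -3 - 962 = -965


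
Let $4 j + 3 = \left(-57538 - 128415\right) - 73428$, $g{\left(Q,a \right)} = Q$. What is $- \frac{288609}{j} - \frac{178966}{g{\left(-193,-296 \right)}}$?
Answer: $\frac{11660930773}{12515278} \approx 931.74$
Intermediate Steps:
$j = -64846$ ($j = - \frac{3}{4} + \frac{\left(-57538 - 128415\right) - 73428}{4} = - \frac{3}{4} + \frac{-185953 - 73428}{4} = - \frac{3}{4} + \frac{1}{4} \left(-259381\right) = - \frac{3}{4} - \frac{259381}{4} = -64846$)
$- \frac{288609}{j} - \frac{178966}{g{\left(-193,-296 \right)}} = - \frac{288609}{-64846} - \frac{178966}{-193} = \left(-288609\right) \left(- \frac{1}{64846}\right) - - \frac{178966}{193} = \frac{288609}{64846} + \frac{178966}{193} = \frac{11660930773}{12515278}$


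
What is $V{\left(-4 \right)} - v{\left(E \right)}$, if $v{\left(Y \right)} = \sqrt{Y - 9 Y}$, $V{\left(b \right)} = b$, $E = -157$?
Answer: $-4 - 2 \sqrt{314} \approx -39.44$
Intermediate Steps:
$v{\left(Y \right)} = 2 \sqrt{2} \sqrt{- Y}$ ($v{\left(Y \right)} = \sqrt{- 8 Y} = 2 \sqrt{2} \sqrt{- Y}$)
$V{\left(-4 \right)} - v{\left(E \right)} = -4 - 2 \sqrt{2} \sqrt{\left(-1\right) \left(-157\right)} = -4 - 2 \sqrt{2} \sqrt{157} = -4 - 2 \sqrt{314}$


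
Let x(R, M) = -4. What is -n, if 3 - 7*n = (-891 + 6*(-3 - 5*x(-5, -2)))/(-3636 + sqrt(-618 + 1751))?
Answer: -36789285/92535541 + 789*sqrt(1133)/92535541 ≈ -0.39728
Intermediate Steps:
n = 3/7 + 789/(7*(-3636 + sqrt(1133))) (n = 3/7 - (-891 + 6*(-3 - 5*(-4)))/(7*(-3636 + sqrt(-618 + 1751))) = 3/7 - (-891 + 6*(-3 + 20))/(7*(-3636 + sqrt(1133))) = 3/7 - (-891 + 6*17)/(7*(-3636 + sqrt(1133))) = 3/7 - (-891 + 102)/(7*(-3636 + sqrt(1133))) = 3/7 - (-789)/(7*(-3636 + sqrt(1133))) = 3/7 + 789/(7*(-3636 + sqrt(1133))) ≈ 0.39728)
-n = -(36789285/92535541 - 789*sqrt(1133)/92535541) = -36789285/92535541 + 789*sqrt(1133)/92535541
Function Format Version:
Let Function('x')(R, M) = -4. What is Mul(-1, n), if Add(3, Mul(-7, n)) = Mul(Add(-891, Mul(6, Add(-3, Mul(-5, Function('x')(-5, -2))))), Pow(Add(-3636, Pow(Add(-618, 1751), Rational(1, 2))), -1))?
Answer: Add(Rational(-36789285, 92535541), Mul(Rational(789, 92535541), Pow(1133, Rational(1, 2)))) ≈ -0.39728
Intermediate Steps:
n = Add(Rational(3, 7), Mul(Rational(789, 7), Pow(Add(-3636, Pow(1133, Rational(1, 2))), -1))) (n = Add(Rational(3, 7), Mul(Rational(-1, 7), Mul(Add(-891, Mul(6, Add(-3, Mul(-5, -4)))), Pow(Add(-3636, Pow(Add(-618, 1751), Rational(1, 2))), -1)))) = Add(Rational(3, 7), Mul(Rational(-1, 7), Mul(Add(-891, Mul(6, Add(-3, 20))), Pow(Add(-3636, Pow(1133, Rational(1, 2))), -1)))) = Add(Rational(3, 7), Mul(Rational(-1, 7), Mul(Add(-891, Mul(6, 17)), Pow(Add(-3636, Pow(1133, Rational(1, 2))), -1)))) = Add(Rational(3, 7), Mul(Rational(-1, 7), Mul(Add(-891, 102), Pow(Add(-3636, Pow(1133, Rational(1, 2))), -1)))) = Add(Rational(3, 7), Mul(Rational(-1, 7), Mul(-789, Pow(Add(-3636, Pow(1133, Rational(1, 2))), -1)))) = Add(Rational(3, 7), Mul(Rational(789, 7), Pow(Add(-3636, Pow(1133, Rational(1, 2))), -1))) ≈ 0.39728)
Mul(-1, n) = Mul(-1, Add(Rational(36789285, 92535541), Mul(Rational(-789, 92535541), Pow(1133, Rational(1, 2))))) = Add(Rational(-36789285, 92535541), Mul(Rational(789, 92535541), Pow(1133, Rational(1, 2))))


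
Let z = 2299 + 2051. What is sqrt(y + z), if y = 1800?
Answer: 5*sqrt(246) ≈ 78.422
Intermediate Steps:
z = 4350
sqrt(y + z) = sqrt(1800 + 4350) = sqrt(6150) = 5*sqrt(246)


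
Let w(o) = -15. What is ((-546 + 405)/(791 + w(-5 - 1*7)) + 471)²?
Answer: 133484276025/602176 ≈ 2.2167e+5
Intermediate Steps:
((-546 + 405)/(791 + w(-5 - 1*7)) + 471)² = ((-546 + 405)/(791 - 15) + 471)² = (-141/776 + 471)² = (365355/776)² = 133484276025/602176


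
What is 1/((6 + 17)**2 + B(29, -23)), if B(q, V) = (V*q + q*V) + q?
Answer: -1/776 ≈ -0.0012887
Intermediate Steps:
B(q, V) = q + 2*V*q (B(q, V) = (V*q + V*q) + q = 2*V*q + q = q + 2*V*q)
1/((6 + 17)**2 + B(29, -23)) = 1/((6 + 17)**2 + 29*(1 + 2*(-23))) = 1/(23**2 + 29*(1 - 46)) = 1/(529 + 29*(-45)) = 1/(529 - 1305) = 1/(-776) = -1/776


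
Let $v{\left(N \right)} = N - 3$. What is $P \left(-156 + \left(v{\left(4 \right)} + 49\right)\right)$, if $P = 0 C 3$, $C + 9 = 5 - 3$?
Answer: $0$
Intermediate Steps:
$C = -7$ ($C = -9 + \left(5 - 3\right) = -9 + 2 = -7$)
$v{\left(N \right)} = -3 + N$
$P = 0$ ($P = 0 \left(-7\right) 3 = 0 \cdot 3 = 0$)
$P \left(-156 + \left(v{\left(4 \right)} + 49\right)\right) = 0 \left(-156 + \left(\left(-3 + 4\right) + 49\right)\right) = 0 \left(-156 + \left(1 + 49\right)\right) = 0 \left(-156 + 50\right) = 0 \left(-106\right) = 0$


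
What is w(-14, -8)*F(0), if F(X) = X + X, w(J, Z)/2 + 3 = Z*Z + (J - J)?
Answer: 0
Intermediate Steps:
w(J, Z) = -6 + 2*Z**2 (w(J, Z) = -6 + 2*(Z*Z + (J - J)) = -6 + 2*(Z**2 + 0) = -6 + 2*Z**2)
F(X) = 2*X
w(-14, -8)*F(0) = (-6 + 2*(-8)**2)*(2*0) = (-6 + 2*64)*0 = (-6 + 128)*0 = 122*0 = 0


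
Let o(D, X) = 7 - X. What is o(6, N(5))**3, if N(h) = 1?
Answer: 216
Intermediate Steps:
o(6, N(5))**3 = (7 - 1*1)**3 = (7 - 1)**3 = 6**3 = 216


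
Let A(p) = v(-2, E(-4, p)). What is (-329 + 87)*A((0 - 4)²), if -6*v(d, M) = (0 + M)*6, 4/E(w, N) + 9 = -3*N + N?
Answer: -968/41 ≈ -23.610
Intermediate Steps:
E(w, N) = 4/(-9 - 2*N) (E(w, N) = 4/(-9 + (-3*N + N)) = 4/(-9 - 2*N))
v(d, M) = -M (v(d, M) = -(0 + M)*6/6 = -M*6/6 = -M)
A(p) = 4/(9 + 2*p) (A(p) = -(-4)/(9 + 2*p) = 4/(9 + 2*p))
(-329 + 87)*A((0 - 4)²) = (-329 + 87)*(4/(9 + 2*(0 - 4)²)) = -968/(9 + 2*(-4)²) = -968/(9 + 2*16) = -968/(9 + 32) = -968/41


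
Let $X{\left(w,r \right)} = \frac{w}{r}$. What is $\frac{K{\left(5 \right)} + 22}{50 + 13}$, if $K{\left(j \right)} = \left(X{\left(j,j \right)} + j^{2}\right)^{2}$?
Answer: $\frac{698}{63} \approx 11.079$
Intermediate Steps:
$K{\left(j \right)} = \left(1 + j^{2}\right)^{2}$ ($K{\left(j \right)} = \left(\frac{j}{j} + j^{2}\right)^{2} = \left(1 + j^{2}\right)^{2}$)
$\frac{K{\left(5 \right)} + 22}{50 + 13} = \frac{\left(1 + 5^{2}\right)^{2} + 22}{50 + 13} = \frac{\left(1 + 25\right)^{2} + 22}{63} = \left(26^{2} + 22\right) \frac{1}{63} = \left(676 + 22\right) \frac{1}{63} = 698 \cdot \frac{1}{63} = \frac{698}{63}$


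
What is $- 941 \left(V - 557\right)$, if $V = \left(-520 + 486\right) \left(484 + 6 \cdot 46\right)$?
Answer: $24839577$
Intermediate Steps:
$V = -25840$ ($V = - 34 \left(484 + 276\right) = \left(-34\right) 760 = -25840$)
$- 941 \left(V - 557\right) = - 941 \left(-25840 - 557\right) = \left(-941\right) \left(-26397\right) = 24839577$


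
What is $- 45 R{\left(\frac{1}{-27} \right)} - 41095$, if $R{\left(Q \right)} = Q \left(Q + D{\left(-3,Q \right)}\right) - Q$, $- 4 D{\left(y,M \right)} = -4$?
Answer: $- \frac{3328700}{81} \approx -41095.0$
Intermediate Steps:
$D{\left(y,M \right)} = 1$ ($D{\left(y,M \right)} = \left(- \frac{1}{4}\right) \left(-4\right) = 1$)
$R{\left(Q \right)} = - Q + Q \left(1 + Q\right)$ ($R{\left(Q \right)} = Q \left(Q + 1\right) - Q = Q \left(1 + Q\right) - Q = - Q + Q \left(1 + Q\right)$)
$- 45 R{\left(\frac{1}{-27} \right)} - 41095 = - 45 \left(\frac{1}{-27}\right)^{2} - 41095 = - 45 \left(- \frac{1}{27}\right)^{2} - 41095 = \left(-45\right) \frac{1}{729} - 41095 = - \frac{5}{81} - 41095 = - \frac{3328700}{81}$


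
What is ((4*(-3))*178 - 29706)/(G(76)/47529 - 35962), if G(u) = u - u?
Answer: 15921/17981 ≈ 0.88543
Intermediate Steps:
G(u) = 0
((4*(-3))*178 - 29706)/(G(76)/47529 - 35962) = ((4*(-3))*178 - 29706)/(0/47529 - 35962) = (-12*178 - 29706)/(0*(1/47529) - 35962) = (-2136 - 29706)/(0 - 35962) = -31842/(-35962) = -31842*(-1/35962) = 15921/17981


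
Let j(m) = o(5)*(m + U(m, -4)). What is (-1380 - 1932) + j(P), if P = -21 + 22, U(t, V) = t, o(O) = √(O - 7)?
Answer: -3312 + 2*I*√2 ≈ -3312.0 + 2.8284*I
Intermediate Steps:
o(O) = √(-7 + O)
P = 1
j(m) = 2*I*m*√2 (j(m) = √(-7 + 5)*(m + m) = √(-2)*(2*m) = (I*√2)*(2*m) = 2*I*m*√2)
(-1380 - 1932) + j(P) = (-1380 - 1932) + 2*I*1*√2 = -3312 + 2*I*√2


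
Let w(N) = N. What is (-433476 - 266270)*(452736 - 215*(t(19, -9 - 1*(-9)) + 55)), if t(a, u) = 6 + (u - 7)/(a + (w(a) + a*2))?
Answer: -11690201936973/38 ≈ -3.0764e+11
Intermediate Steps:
t(a, u) = 6 + (-7 + u)/(4*a) (t(a, u) = 6 + (u - 7)/(a + (a + a*2)) = 6 + (-7 + u)/(a + (a + 2*a)) = 6 + (-7 + u)/(a + 3*a) = 6 + (-7 + u)/((4*a)) = 6 + (-7 + u)*(1/(4*a)) = 6 + (-7 + u)/(4*a))
(-433476 - 266270)*(452736 - 215*(t(19, -9 - 1*(-9)) + 55)) = (-433476 - 266270)*(452736 - 215*((1/4)*(-7 + (-9 - 1*(-9)) + 24*19)/19 + 55)) = -699746*(452736 - 215*((1/4)*(1/19)*(-7 + (-9 + 9) + 456) + 55)) = -699746*(452736 - 215*((1/4)*(1/19)*(-7 + 0 + 456) + 55)) = -699746*(452736 - 215*((1/4)*(1/19)*449 + 55)) = -699746*(452736 - 215*(449/76 + 55)) = -699746*(452736 - 215*4629/76) = -699746*(452736 - 995235/76) = -699746*33412701/76 = -11690201936973/38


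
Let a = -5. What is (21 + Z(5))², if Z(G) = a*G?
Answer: 16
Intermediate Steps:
Z(G) = -5*G
(21 + Z(5))² = (21 - 5*5)² = (21 - 25)² = (-4)² = 16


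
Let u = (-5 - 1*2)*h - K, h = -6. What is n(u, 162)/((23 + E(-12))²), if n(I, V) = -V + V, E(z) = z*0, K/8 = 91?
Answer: 0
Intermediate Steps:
K = 728 (K = 8*91 = 728)
E(z) = 0
u = -686 (u = (-5 - 1*2)*(-6) - 1*728 = (-5 - 2)*(-6) - 728 = -7*(-6) - 728 = 42 - 728 = -686)
n(I, V) = 0
n(u, 162)/((23 + E(-12))²) = 0/((23 + 0)²) = 0/(23²) = 0/529 = 0*(1/529) = 0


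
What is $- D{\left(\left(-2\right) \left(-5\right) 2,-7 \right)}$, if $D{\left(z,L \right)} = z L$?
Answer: $140$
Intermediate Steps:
$D{\left(z,L \right)} = L z$
$- D{\left(\left(-2\right) \left(-5\right) 2,-7 \right)} = - \left(-7\right) \left(-2\right) \left(-5\right) 2 = - \left(-7\right) 10 \cdot 2 = - \left(-7\right) 20 = \left(-1\right) \left(-140\right) = 140$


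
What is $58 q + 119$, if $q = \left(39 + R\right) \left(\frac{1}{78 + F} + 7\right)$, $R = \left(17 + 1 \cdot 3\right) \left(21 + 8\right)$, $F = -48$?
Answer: $\frac{3789446}{15} \approx 2.5263 \cdot 10^{5}$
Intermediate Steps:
$R = 580$ ($R = \left(17 + 3\right) 29 = 20 \cdot 29 = 580$)
$q = \frac{130609}{30}$ ($q = \left(39 + 580\right) \left(\frac{1}{78 - 48} + 7\right) = 619 \left(\frac{1}{30} + 7\right) = 619 \cdot \frac{211}{30} = \frac{130609}{30} \approx 4353.6$)
$58 q + 119 = 58 \cdot \frac{130609}{30} + 119 = \frac{3787661}{15} + 119 = \frac{3789446}{15}$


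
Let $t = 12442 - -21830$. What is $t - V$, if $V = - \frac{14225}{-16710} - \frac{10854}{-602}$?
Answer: $\frac{34456650845}{1005942} \approx 34253.0$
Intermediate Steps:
$t = 34272$ ($t = 12442 + 21830 = 34272$)
$V = \frac{18993379}{1005942}$ ($V = \left(-14225\right) \left(- \frac{1}{16710}\right) - - \frac{5427}{301} = \frac{2845}{3342} + \frac{5427}{301} = \frac{18993379}{1005942} \approx 18.881$)
$t - V = 34272 - \frac{18993379}{1005942} = \frac{34456650845}{1005942}$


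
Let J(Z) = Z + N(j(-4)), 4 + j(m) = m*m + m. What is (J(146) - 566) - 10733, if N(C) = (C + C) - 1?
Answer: -11138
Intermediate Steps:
j(m) = -4 + m + m² (j(m) = -4 + (m*m + m) = -4 + (m² + m) = -4 + (m + m²) = -4 + m + m²)
N(C) = -1 + 2*C (N(C) = 2*C - 1 = -1 + 2*C)
J(Z) = 15 + Z (J(Z) = Z + (-1 + 2*(-4 - 4 + (-4)²)) = Z + (-1 + 2*(-4 - 4 + 16)) = Z + (-1 + 2*8) = Z + (-1 + 16) = Z + 15 = 15 + Z)
(J(146) - 566) - 10733 = ((15 + 146) - 566) - 10733 = (161 - 566) - 10733 = -405 - 10733 = -11138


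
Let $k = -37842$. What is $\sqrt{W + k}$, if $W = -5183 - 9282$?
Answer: $i \sqrt{52307} \approx 228.71 i$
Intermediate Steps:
$W = -14465$ ($W = -5183 - 9282 = -14465$)
$\sqrt{W + k} = \sqrt{-14465 - 37842} = \sqrt{-52307} = i \sqrt{52307}$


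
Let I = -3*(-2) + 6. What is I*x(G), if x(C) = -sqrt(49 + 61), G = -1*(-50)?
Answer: -12*sqrt(110) ≈ -125.86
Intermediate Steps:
G = 50
I = 12 (I = 6 + 6 = 12)
x(C) = -sqrt(110)
I*x(G) = 12*(-sqrt(110)) = -12*sqrt(110)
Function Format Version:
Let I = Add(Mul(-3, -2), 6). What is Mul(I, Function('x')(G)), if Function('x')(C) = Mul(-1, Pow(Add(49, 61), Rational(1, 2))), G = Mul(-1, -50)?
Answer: Mul(-12, Pow(110, Rational(1, 2))) ≈ -125.86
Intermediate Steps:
G = 50
I = 12 (I = Add(6, 6) = 12)
Function('x')(C) = Mul(-1, Pow(110, Rational(1, 2)))
Mul(I, Function('x')(G)) = Mul(12, Mul(-1, Pow(110, Rational(1, 2)))) = Mul(-12, Pow(110, Rational(1, 2)))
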